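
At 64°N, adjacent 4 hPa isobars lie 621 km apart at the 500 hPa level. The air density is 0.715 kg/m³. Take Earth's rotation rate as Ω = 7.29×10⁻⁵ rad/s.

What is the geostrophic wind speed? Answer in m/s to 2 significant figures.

6.9 m/s

Coriolis parameter at 64°N:
f = 2Ω sin φ = 2 × 7.29×10⁻⁵ × sin 64° = 1.31×10⁻⁴ s⁻¹
Pressure gradient: |∂P/∂n| = 400 Pa / 621000 m = 6.44×10⁻⁴ Pa/m
Geostrophic balance (pressure-gradient force = Coriolis force):
V_g = (1/(fρ)) |∂P/∂n| = 6.44×10⁻⁴ / (1.31×10⁻⁴ × 0.715) = 6.87 m/s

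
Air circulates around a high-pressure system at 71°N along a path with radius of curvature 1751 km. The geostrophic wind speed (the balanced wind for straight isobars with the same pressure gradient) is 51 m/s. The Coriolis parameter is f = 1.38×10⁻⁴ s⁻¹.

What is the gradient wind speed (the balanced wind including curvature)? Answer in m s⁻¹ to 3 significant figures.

Around a high, pressure-gradient force acts outward with centrifugal, so Coriolis balances both:
fV = (1/ρ)|∂P/∂n| + V²/R  →  V² − fR·V + fR·V_g = 0
With fR = 1.38×10⁻⁴ × 1751×10³ m = 242 m/s:
V = [fR − √((fR)² − 4 fR V_g)]/2 = [242 − √(242² − 4×242×51)]/2 = 73.1 m/s
Supergeostrophic (V > V_g = 51 m/s), as expected around a high.

73.1 m s⁻¹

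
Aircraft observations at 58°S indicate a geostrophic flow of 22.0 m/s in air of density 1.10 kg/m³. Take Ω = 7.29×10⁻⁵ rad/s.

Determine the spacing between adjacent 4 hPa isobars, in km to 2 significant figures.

130 km

Coriolis parameter at 58°S:
f = 2Ω sin φ = 2 × 7.29×10⁻⁵ × sin 58° = 1.24×10⁻⁴ s⁻¹
Geostrophic balance rearranged: |∂P/∂n| = f ρ V_g
|∂P/∂n| = 1.24×10⁻⁴ × 1.10 × 22.0 = 2.99×10⁻³ Pa/m
Isobar spacing: Δn = ΔP/|∂P/∂n| = 400 Pa / 2.99×10⁻³ Pa/m = 133680 m ≈ 130 km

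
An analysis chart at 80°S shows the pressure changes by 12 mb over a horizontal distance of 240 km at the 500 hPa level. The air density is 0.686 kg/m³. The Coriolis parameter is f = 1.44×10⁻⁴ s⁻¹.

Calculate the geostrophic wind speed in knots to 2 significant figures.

Pressure gradient: |∂P/∂n| = 1200 Pa / 240000 m = 5.00×10⁻³ Pa/m
Geostrophic balance (pressure-gradient force = Coriolis force):
V_g = (1/(fρ)) |∂P/∂n| = 5.00×10⁻³ / (1.44×10⁻⁴ × 0.686) = 50.6 m/s
Converting: 50.6 m/s × 1.944 = 98 knots

98 knots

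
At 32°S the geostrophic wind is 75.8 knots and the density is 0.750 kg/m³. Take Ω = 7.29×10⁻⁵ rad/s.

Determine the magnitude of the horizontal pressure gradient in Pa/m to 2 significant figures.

2.3×10⁻³ Pa/m

Coriolis parameter at 32°S:
f = 2Ω sin φ = 2 × 7.29×10⁻⁵ × sin 32° = 7.73×10⁻⁵ s⁻¹
Wind speed in SI: 75.8 knots = 39.0 m/s
Geostrophic balance rearranged: |∂P/∂n| = f ρ V_g
|∂P/∂n| = 7.73×10⁻⁵ × 0.750 × 39.0 = 2.26×10⁻³ Pa/m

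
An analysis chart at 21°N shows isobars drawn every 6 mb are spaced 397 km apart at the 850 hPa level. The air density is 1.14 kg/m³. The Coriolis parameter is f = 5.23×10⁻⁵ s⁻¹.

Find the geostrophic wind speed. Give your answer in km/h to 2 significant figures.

Pressure gradient: |∂P/∂n| = 600 Pa / 397000 m = 1.51×10⁻³ Pa/m
Geostrophic balance (pressure-gradient force = Coriolis force):
V_g = (1/(fρ)) |∂P/∂n| = 1.51×10⁻³ / (5.23×10⁻⁵ × 1.14) = 25.3 m/s
Converting: 25.3 m/s × 3.6 = 91 km/h

91 km/h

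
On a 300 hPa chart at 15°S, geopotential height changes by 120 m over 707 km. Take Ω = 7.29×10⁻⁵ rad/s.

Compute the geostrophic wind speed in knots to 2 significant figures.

Coriolis parameter at 15°S:
f = 2Ω sin φ = 2 × 7.29×10⁻⁵ × sin 15° = 3.77×10⁻⁵ s⁻¹
Height gradient: |∂Z/∂n| = 120 m / 707000 m = 1.70×10⁻⁴
On a pressure surface, geostrophic balance gives V_g = (g/f)|∂Z/∂n|:
V_g = 9.81 × 1.70×10⁻⁴ / 3.77×10⁻⁵ = 44.1 m/s
Converting: 44.1 m/s × 1.944 = 86 knots

86 knots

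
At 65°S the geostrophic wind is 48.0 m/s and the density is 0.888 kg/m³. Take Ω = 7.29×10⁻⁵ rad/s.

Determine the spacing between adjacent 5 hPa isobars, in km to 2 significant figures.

89 km

Coriolis parameter at 65°S:
f = 2Ω sin φ = 2 × 7.29×10⁻⁵ × sin 65° = 1.32×10⁻⁴ s⁻¹
Geostrophic balance rearranged: |∂P/∂n| = f ρ V_g
|∂P/∂n| = 1.32×10⁻⁴ × 0.888 × 48.0 = 5.63×10⁻³ Pa/m
Isobar spacing: Δn = ΔP/|∂P/∂n| = 500 Pa / 5.63×10⁻³ Pa/m = 88773 m ≈ 89 km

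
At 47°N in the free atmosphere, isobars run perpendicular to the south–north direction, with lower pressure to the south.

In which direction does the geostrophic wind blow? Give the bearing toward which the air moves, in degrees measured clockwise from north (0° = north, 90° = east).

The pressure-gradient force points toward the south (bearing 180°).
Geostrophic balance: in the Northern Hemisphere the Coriolis force deflects motion to the right, so the geostrophic wind blows 90° to the right of the pressure-gradient force (low pressure on the left).
Rotating 180° by 90° clockwise gives 270° — the wind blows toward the west.

270°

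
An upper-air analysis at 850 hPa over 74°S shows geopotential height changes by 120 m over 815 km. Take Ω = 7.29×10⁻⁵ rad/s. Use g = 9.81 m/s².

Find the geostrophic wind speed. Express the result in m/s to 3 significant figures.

Coriolis parameter at 74°S:
f = 2Ω sin φ = 2 × 7.29×10⁻⁵ × sin 74° = 1.40×10⁻⁴ s⁻¹
Height gradient: |∂Z/∂n| = 120 m / 815000 m = 1.47×10⁻⁴
On a pressure surface, geostrophic balance gives V_g = (g/f)|∂Z/∂n|:
V_g = 9.81 × 1.47×10⁻⁴ / 1.40×10⁻⁴ = 10.3 m/s

10.3 m/s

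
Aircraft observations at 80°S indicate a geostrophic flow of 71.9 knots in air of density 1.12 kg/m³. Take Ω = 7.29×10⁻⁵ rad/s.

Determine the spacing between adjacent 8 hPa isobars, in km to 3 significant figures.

Coriolis parameter at 80°S:
f = 2Ω sin φ = 2 × 7.29×10⁻⁵ × sin 80° = 1.44×10⁻⁴ s⁻¹
Wind speed in SI: 71.9 knots = 37.0 m/s
Geostrophic balance rearranged: |∂P/∂n| = f ρ V_g
|∂P/∂n| = 1.44×10⁻⁴ × 1.12 × 37.0 = 5.95×10⁻³ Pa/m
Isobar spacing: Δn = ΔP/|∂P/∂n| = 800 Pa / 5.95×10⁻³ Pa/m = 134492 m ≈ 134 km

134 km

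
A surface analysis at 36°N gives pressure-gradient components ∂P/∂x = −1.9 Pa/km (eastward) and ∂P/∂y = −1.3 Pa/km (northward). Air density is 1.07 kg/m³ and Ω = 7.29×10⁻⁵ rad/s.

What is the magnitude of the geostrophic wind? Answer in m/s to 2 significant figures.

Coriolis parameter at 36°N:
f = 2Ω sin φ = 2 × 7.29×10⁻⁵ × sin 36° = 8.57×10⁻⁵ s⁻¹
Component geostrophic relations (x east, y north):
u_g = −(1/(fρ)) ∂P/∂y,  v_g = (1/(fρ)) ∂P/∂x
u_g = −(−1.3×10⁻³)/(8.57×10⁻⁵ × 1.07) = 14.2 m/s;  v_g = (−1.9×10⁻³)/(8.57×10⁻⁵ × 1.07) = −20.7 m/s
|V_g| = √(u_g² + v_g²) = 25.1 m/s

25 m/s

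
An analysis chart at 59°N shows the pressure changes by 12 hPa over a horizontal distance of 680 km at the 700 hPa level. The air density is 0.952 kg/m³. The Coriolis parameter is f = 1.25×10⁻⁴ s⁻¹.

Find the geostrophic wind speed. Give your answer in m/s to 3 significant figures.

Pressure gradient: |∂P/∂n| = 1200 Pa / 680000 m = 1.76×10⁻³ Pa/m
Geostrophic balance (pressure-gradient force = Coriolis force):
V_g = (1/(fρ)) |∂P/∂n| = 1.76×10⁻³ / (1.25×10⁻⁴ × 0.952) = 14.8 m/s

14.8 m/s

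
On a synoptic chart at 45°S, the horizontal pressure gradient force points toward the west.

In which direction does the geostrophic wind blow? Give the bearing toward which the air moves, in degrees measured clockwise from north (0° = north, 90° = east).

180°

The pressure-gradient force points toward the west (bearing 270°).
Geostrophic balance: in the Southern Hemisphere the Coriolis force deflects motion to the left, so the geostrophic wind blows 90° to the left of the pressure-gradient force (low pressure on the right).
Rotating 270° by 90° counterclockwise gives 180° — the wind blows toward the south.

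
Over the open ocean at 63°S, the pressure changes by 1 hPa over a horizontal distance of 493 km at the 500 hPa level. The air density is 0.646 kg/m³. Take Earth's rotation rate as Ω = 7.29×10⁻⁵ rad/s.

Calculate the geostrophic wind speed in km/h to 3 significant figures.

8.70 km/h

Coriolis parameter at 63°S:
f = 2Ω sin φ = 2 × 7.29×10⁻⁵ × sin 63° = 1.30×10⁻⁴ s⁻¹
Pressure gradient: |∂P/∂n| = 100 Pa / 493000 m = 2.03×10⁻⁴ Pa/m
Geostrophic balance (pressure-gradient force = Coriolis force):
V_g = (1/(fρ)) |∂P/∂n| = 2.03×10⁻⁴ / (1.30×10⁻⁴ × 0.646) = 2.42 m/s
Converting: 2.42 m/s × 3.6 = 8.70 km/h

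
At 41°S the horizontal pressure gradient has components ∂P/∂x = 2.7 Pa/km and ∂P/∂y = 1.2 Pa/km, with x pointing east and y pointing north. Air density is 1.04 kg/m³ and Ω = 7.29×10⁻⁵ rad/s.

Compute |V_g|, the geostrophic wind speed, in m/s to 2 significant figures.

Coriolis parameter at 41°S:
f = 2Ω sin φ = 2 × 7.29×10⁻⁵ × sin 41° = 9.57×10⁻⁵ s⁻¹
In the Southern Hemisphere f is negative: f = −9.57×10⁻⁵ s⁻¹.
Component geostrophic relations (x east, y north):
u_g = −(1/(fρ)) ∂P/∂y,  v_g = (1/(fρ)) ∂P/∂x
u_g = −(1.2×10⁻³)/(−9.57×10⁻⁵ × 1.04) = 12.1 m/s;  v_g = (2.7×10⁻³)/(−9.57×10⁻⁵ × 1.04) = −27.1 m/s
|V_g| = √(u_g² + v_g²) = 29.7 m/s

30 m/s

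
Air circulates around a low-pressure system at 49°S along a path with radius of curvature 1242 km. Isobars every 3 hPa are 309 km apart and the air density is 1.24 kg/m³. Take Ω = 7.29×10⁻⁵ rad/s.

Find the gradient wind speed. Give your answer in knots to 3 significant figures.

13.2 knots

Coriolis parameter at 49°S:
f = 2Ω sin φ = 2 × 7.29×10⁻⁵ × sin 49° = 1.10×10⁻⁴ s⁻¹
Pressure gradient: |∂P/∂n| = 300 Pa / 309000 m = 9.71×10⁻⁴ Pa/m
Geostrophic speed: V_g = |∂P/∂n|/(fρ) = 9.71×10⁻⁴/(1.10×10⁻⁴ × 1.24) = 7.12 m/s
Around a low, centrifugal force acts outward with Coriolis, so pressure-gradient force balances both:
(1/ρ)|∂P/∂n| = fV + V²/R  →  V² + fR·V − fR·V_g = 0
With fR = 1.10×10⁻⁴ × 1242×10³ m = 137 m/s:
V = [−fR + √((fR)² + 4 fR V_g)]/2 = [−137 + √(137² + 4×137×7.12)]/2 = 6.78 m/s
Subgeostrophic (V < V_g = 7.12 m/s), as expected around a low.
Converting: 6.78 m/s × 1.944 = 13.2 knots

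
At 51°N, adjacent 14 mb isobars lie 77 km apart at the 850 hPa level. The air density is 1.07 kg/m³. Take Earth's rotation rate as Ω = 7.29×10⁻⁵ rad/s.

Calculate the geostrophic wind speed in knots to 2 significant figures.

Coriolis parameter at 51°N:
f = 2Ω sin φ = 2 × 7.29×10⁻⁵ × sin 51° = 1.13×10⁻⁴ s⁻¹
Pressure gradient: |∂P/∂n| = 1400 Pa / 77000 m = 1.82×10⁻² Pa/m
Geostrophic balance (pressure-gradient force = Coriolis force):
V_g = (1/(fρ)) |∂P/∂n| = 1.82×10⁻² / (1.13×10⁻⁴ × 1.07) = 150 m/s
Converting: 150 m/s × 1.944 = 290 knots

290 knots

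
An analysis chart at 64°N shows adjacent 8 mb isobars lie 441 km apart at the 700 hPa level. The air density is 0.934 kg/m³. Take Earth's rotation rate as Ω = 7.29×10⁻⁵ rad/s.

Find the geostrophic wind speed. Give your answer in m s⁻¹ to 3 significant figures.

14.8 m s⁻¹

Coriolis parameter at 64°N:
f = 2Ω sin φ = 2 × 7.29×10⁻⁵ × sin 64° = 1.31×10⁻⁴ s⁻¹
Pressure gradient: |∂P/∂n| = 800 Pa / 441000 m = 1.81×10⁻³ Pa/m
Geostrophic balance (pressure-gradient force = Coriolis force):
V_g = (1/(fρ)) |∂P/∂n| = 1.81×10⁻³ / (1.31×10⁻⁴ × 0.934) = 14.8 m/s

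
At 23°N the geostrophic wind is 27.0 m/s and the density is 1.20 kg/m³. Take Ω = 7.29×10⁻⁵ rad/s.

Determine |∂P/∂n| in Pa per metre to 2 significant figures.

Coriolis parameter at 23°N:
f = 2Ω sin φ = 2 × 7.29×10⁻⁵ × sin 23° = 5.70×10⁻⁵ s⁻¹
Geostrophic balance rearranged: |∂P/∂n| = f ρ V_g
|∂P/∂n| = 5.70×10⁻⁵ × 1.20 × 27.0 = 1.85×10⁻³ Pa/m

1.8×10⁻³ Pa/m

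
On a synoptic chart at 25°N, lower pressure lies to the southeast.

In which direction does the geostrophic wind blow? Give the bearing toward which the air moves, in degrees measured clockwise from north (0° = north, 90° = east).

The pressure-gradient force points toward the southeast (bearing 135°).
Geostrophic balance: in the Northern Hemisphere the Coriolis force deflects motion to the right, so the geostrophic wind blows 90° to the right of the pressure-gradient force (low pressure on the left).
Rotating 135° by 90° clockwise gives 225° — the wind blows toward the southwest.

225°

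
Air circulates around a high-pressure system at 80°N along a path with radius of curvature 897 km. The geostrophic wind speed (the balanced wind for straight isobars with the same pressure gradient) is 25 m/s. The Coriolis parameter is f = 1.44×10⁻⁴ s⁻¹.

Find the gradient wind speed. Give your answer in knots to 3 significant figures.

65.9 knots

Around a high, pressure-gradient force acts outward with centrifugal, so Coriolis balances both:
fV = (1/ρ)|∂P/∂n| + V²/R  →  V² − fR·V + fR·V_g = 0
With fR = 1.44×10⁻⁴ × 897×10³ m = 129 m/s:
V = [fR − √((fR)² − 4 fR V_g)]/2 = [129 − √(129² − 4×129×25)]/2 = 33.9 m/s
Supergeostrophic (V > V_g = 25 m/s), as expected around a high.
Converting: 33.9 m/s × 1.944 = 65.9 knots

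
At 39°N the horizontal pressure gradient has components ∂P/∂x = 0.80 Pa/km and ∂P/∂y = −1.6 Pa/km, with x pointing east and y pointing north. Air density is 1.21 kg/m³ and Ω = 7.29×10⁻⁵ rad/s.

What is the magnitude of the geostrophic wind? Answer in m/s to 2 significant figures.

Coriolis parameter at 39°N:
f = 2Ω sin φ = 2 × 7.29×10⁻⁵ × sin 39° = 9.18×10⁻⁵ s⁻¹
Component geostrophic relations (x east, y north):
u_g = −(1/(fρ)) ∂P/∂y,  v_g = (1/(fρ)) ∂P/∂x
u_g = −(−1.6×10⁻³)/(9.18×10⁻⁵ × 1.21) = 14.4 m/s;  v_g = (0.80×10⁻³)/(9.18×10⁻⁵ × 1.21) = 7.21 m/s
|V_g| = √(u_g² + v_g²) = 16.1 m/s

16 m/s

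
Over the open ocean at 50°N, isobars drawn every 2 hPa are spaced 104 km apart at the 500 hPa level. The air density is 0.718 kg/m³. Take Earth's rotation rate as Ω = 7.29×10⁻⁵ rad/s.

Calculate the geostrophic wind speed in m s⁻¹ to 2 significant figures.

Coriolis parameter at 50°N:
f = 2Ω sin φ = 2 × 7.29×10⁻⁵ × sin 50° = 1.12×10⁻⁴ s⁻¹
Pressure gradient: |∂P/∂n| = 200 Pa / 104000 m = 1.92×10⁻³ Pa/m
Geostrophic balance (pressure-gradient force = Coriolis force):
V_g = (1/(fρ)) |∂P/∂n| = 1.92×10⁻³ / (1.12×10⁻⁴ × 0.718) = 24.0 m/s

24 m s⁻¹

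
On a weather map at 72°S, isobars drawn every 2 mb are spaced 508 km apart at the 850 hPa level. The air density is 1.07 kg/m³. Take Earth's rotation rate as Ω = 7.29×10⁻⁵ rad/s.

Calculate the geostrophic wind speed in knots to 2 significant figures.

Coriolis parameter at 72°S:
f = 2Ω sin φ = 2 × 7.29×10⁻⁵ × sin 72° = 1.39×10⁻⁴ s⁻¹
Pressure gradient: |∂P/∂n| = 200 Pa / 508000 m = 3.94×10⁻⁴ Pa/m
Geostrophic balance (pressure-gradient force = Coriolis force):
V_g = (1/(fρ)) |∂P/∂n| = 3.94×10⁻⁴ / (1.39×10⁻⁴ × 1.07) = 2.65 m/s
Converting: 2.65 m/s × 1.944 = 5.2 knots

5.2 knots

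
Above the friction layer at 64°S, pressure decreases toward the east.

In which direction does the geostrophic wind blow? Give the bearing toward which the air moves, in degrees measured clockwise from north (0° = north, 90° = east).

The pressure-gradient force points toward the east (bearing 090°).
Geostrophic balance: in the Southern Hemisphere the Coriolis force deflects motion to the left, so the geostrophic wind blows 90° to the left of the pressure-gradient force (low pressure on the right).
Rotating 090° by 90° counterclockwise gives 000° — the wind blows toward the north.

000°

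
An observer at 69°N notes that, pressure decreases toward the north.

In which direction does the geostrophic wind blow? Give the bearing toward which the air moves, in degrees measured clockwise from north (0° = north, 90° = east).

The pressure-gradient force points toward the north (bearing 000°).
Geostrophic balance: in the Northern Hemisphere the Coriolis force deflects motion to the right, so the geostrophic wind blows 90° to the right of the pressure-gradient force (low pressure on the left).
Rotating 000° by 90° clockwise gives 090° — the wind blows toward the east.

090°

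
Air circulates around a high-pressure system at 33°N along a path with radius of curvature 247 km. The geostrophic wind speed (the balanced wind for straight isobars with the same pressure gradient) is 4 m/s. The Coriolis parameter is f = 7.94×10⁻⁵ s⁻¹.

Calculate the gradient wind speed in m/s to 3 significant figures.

5.60 m/s

Around a high, pressure-gradient force acts outward with centrifugal, so Coriolis balances both:
fV = (1/ρ)|∂P/∂n| + V²/R  →  V² − fR·V + fR·V_g = 0
With fR = 7.94×10⁻⁵ × 247×10³ m = 19.6 m/s:
V = [fR − √((fR)² − 4 fR V_g)]/2 = [19.6 − √(19.6² − 4×19.6×4)]/2 = 5.6 m/s
Supergeostrophic (V > V_g = 4 m/s), as expected around a high.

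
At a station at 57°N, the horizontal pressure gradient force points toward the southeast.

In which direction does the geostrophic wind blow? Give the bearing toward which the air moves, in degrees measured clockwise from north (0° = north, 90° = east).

225°

The pressure-gradient force points toward the southeast (bearing 135°).
Geostrophic balance: in the Northern Hemisphere the Coriolis force deflects motion to the right, so the geostrophic wind blows 90° to the right of the pressure-gradient force (low pressure on the left).
Rotating 135° by 90° clockwise gives 225° — the wind blows toward the southwest.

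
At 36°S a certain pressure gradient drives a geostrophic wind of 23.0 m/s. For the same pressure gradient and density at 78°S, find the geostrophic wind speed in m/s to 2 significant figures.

14 m/s

With the same pressure gradient and density, V_g ∝ 1/f ∝ 1/sin φ.
V₂ = V₁ · sin φ₁ / sin φ₂ = 23.0 × sin 36° / sin 78°
V₂ = 23.0 × 0.5878/0.9781 = 14 m/s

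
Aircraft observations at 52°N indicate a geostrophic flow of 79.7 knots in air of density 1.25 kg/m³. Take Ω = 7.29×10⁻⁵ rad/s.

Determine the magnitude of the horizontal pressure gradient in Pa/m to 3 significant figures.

5.89×10⁻³ Pa/m

Coriolis parameter at 52°N:
f = 2Ω sin φ = 2 × 7.29×10⁻⁵ × sin 52° = 1.15×10⁻⁴ s⁻¹
Wind speed in SI: 79.7 knots = 41.0 m/s
Geostrophic balance rearranged: |∂P/∂n| = f ρ V_g
|∂P/∂n| = 1.15×10⁻⁴ × 1.25 × 41.0 = 5.89×10⁻³ Pa/m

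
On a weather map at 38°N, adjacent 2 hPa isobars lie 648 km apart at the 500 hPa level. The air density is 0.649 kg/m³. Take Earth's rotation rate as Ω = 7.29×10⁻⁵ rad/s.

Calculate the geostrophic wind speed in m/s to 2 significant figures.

5.3 m/s

Coriolis parameter at 38°N:
f = 2Ω sin φ = 2 × 7.29×10⁻⁵ × sin 38° = 8.98×10⁻⁵ s⁻¹
Pressure gradient: |∂P/∂n| = 200 Pa / 648000 m = 3.09×10⁻⁴ Pa/m
Geostrophic balance (pressure-gradient force = Coriolis force):
V_g = (1/(fρ)) |∂P/∂n| = 3.09×10⁻⁴ / (8.98×10⁻⁵ × 0.649) = 5.30 m/s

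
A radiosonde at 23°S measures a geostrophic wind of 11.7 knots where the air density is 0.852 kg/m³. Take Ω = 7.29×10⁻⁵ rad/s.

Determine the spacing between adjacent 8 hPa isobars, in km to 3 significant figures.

2740 km

Coriolis parameter at 23°S:
f = 2Ω sin φ = 2 × 7.29×10⁻⁵ × sin 23° = 5.70×10⁻⁵ s⁻¹
Wind speed in SI: 11.7 knots = 6.02 m/s
Geostrophic balance rearranged: |∂P/∂n| = f ρ V_g
|∂P/∂n| = 5.70×10⁻⁵ × 0.852 × 6.02 = 2.92×10⁻⁴ Pa/m
Isobar spacing: Δn = ΔP/|∂P/∂n| = 800 Pa / 2.92×10⁻⁴ Pa/m = 2738362 m ≈ 2740 km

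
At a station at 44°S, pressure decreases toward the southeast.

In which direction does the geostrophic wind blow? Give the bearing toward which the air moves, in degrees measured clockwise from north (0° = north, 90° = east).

The pressure-gradient force points toward the southeast (bearing 135°).
Geostrophic balance: in the Southern Hemisphere the Coriolis force deflects motion to the left, so the geostrophic wind blows 90° to the left of the pressure-gradient force (low pressure on the right).
Rotating 135° by 90° counterclockwise gives 045° — the wind blows toward the northeast.

045°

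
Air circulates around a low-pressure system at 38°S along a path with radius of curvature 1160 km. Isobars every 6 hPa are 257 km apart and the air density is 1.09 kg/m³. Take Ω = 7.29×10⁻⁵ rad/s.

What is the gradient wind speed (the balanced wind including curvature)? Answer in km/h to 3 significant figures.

72.1 km/h

Coriolis parameter at 38°S:
f = 2Ω sin φ = 2 × 7.29×10⁻⁵ × sin 38° = 8.98×10⁻⁵ s⁻¹
Pressure gradient: |∂P/∂n| = 600 Pa / 257000 m = 2.33×10⁻³ Pa/m
Geostrophic speed: V_g = |∂P/∂n|/(fρ) = 2.33×10⁻³/(8.98×10⁻⁵ × 1.09) = 23.9 m/s
Around a low, centrifugal force acts outward with Coriolis, so pressure-gradient force balances both:
(1/ρ)|∂P/∂n| = fV + V²/R  →  V² + fR·V − fR·V_g = 0
With fR = 8.98×10⁻⁵ × 1160×10³ m = 104 m/s:
V = [−fR + √((fR)² + 4 fR V_g)]/2 = [−104 + √(104² + 4×104×23.9)]/2 = 20 m/s
Subgeostrophic (V < V_g = 23.9 m/s), as expected around a low.
Converting: 20 m/s × 3.6 = 72.1 km/h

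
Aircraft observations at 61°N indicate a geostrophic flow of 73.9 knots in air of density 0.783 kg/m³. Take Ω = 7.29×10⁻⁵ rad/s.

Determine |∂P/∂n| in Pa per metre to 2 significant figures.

3.8×10⁻³ Pa/m

Coriolis parameter at 61°N:
f = 2Ω sin φ = 2 × 7.29×10⁻⁵ × sin 61° = 1.28×10⁻⁴ s⁻¹
Wind speed in SI: 73.9 knots = 38.0 m/s
Geostrophic balance rearranged: |∂P/∂n| = f ρ V_g
|∂P/∂n| = 1.28×10⁻⁴ × 0.783 × 38.0 = 3.80×10⁻³ Pa/m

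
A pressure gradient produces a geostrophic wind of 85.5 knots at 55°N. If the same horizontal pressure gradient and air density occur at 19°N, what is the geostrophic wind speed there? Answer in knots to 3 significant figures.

215 knots

With the same pressure gradient and density, V_g ∝ 1/f ∝ 1/sin φ.
V₂ = V₁ · sin φ₁ / sin φ₂ = 85.5 × sin 55° / sin 19°
V₂ = 85.5 × 0.8192/0.3256 = 215 knots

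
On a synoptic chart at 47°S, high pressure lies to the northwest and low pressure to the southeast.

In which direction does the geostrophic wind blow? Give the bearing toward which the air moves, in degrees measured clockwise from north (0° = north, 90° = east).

045°

The pressure-gradient force points toward the southeast (bearing 135°).
Geostrophic balance: in the Southern Hemisphere the Coriolis force deflects motion to the left, so the geostrophic wind blows 90° to the left of the pressure-gradient force (low pressure on the right).
Rotating 135° by 90° counterclockwise gives 045° — the wind blows toward the northeast.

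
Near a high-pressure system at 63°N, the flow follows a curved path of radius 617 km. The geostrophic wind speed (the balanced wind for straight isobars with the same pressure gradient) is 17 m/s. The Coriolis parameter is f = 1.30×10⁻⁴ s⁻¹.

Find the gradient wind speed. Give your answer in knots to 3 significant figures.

Around a high, pressure-gradient force acts outward with centrifugal, so Coriolis balances both:
fV = (1/ρ)|∂P/∂n| + V²/R  →  V² − fR·V + fR·V_g = 0
With fR = 1.30×10⁻⁴ × 617×10³ m = 80.2 m/s:
V = [fR − √((fR)² − 4 fR V_g)]/2 = [80.2 − √(80.2² − 4×80.2×17)]/2 = 24.5 m/s
Supergeostrophic (V > V_g = 17 m/s), as expected around a high.
Converting: 24.5 m/s × 1.944 = 47.5 knots

47.5 knots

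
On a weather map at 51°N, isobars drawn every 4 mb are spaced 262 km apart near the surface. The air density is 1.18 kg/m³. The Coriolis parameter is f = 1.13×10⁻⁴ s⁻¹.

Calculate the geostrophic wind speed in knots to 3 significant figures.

Pressure gradient: |∂P/∂n| = 400 Pa / 262000 m = 1.53×10⁻³ Pa/m
Geostrophic balance (pressure-gradient force = Coriolis force):
V_g = (1/(fρ)) |∂P/∂n| = 1.53×10⁻³ / (1.13×10⁻⁴ × 1.18) = 11.4 m/s
Converting: 11.4 m/s × 1.944 = 22.3 knots

22.3 knots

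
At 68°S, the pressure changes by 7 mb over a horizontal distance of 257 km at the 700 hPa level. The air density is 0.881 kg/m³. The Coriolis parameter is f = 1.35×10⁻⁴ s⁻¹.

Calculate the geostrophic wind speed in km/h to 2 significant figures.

82 km/h

Pressure gradient: |∂P/∂n| = 700 Pa / 257000 m = 2.72×10⁻³ Pa/m
Geostrophic balance (pressure-gradient force = Coriolis force):
V_g = (1/(fρ)) |∂P/∂n| = 2.72×10⁻³ / (1.35×10⁻⁴ × 0.881) = 22.9 m/s
Converting: 22.9 m/s × 3.6 = 82 km/h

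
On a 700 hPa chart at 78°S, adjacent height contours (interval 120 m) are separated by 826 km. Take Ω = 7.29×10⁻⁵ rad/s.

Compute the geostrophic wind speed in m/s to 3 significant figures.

Coriolis parameter at 78°S:
f = 2Ω sin φ = 2 × 7.29×10⁻⁵ × sin 78° = 1.43×10⁻⁴ s⁻¹
Height gradient: |∂Z/∂n| = 120 m / 826000 m = 1.45×10⁻⁴
On a pressure surface, geostrophic balance gives V_g = (g/f)|∂Z/∂n|:
V_g = 9.81 × 1.45×10⁻⁴ / 1.43×10⁻⁴ = 9.99 m/s

9.99 m/s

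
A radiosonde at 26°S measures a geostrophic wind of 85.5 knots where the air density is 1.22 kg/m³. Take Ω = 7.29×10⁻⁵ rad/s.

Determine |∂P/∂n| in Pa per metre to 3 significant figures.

Coriolis parameter at 26°S:
f = 2Ω sin φ = 2 × 7.29×10⁻⁵ × sin 26° = 6.39×10⁻⁵ s⁻¹
Wind speed in SI: 85.5 knots = 44.0 m/s
Geostrophic balance rearranged: |∂P/∂n| = f ρ V_g
|∂P/∂n| = 6.39×10⁻⁵ × 1.22 × 44.0 = 3.43×10⁻³ Pa/m

3.43×10⁻³ Pa/m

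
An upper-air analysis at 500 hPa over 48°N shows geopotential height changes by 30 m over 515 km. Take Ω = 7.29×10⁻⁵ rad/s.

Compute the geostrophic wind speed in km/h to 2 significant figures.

19 km/h

Coriolis parameter at 48°N:
f = 2Ω sin φ = 2 × 7.29×10⁻⁵ × sin 48° = 1.08×10⁻⁴ s⁻¹
Height gradient: |∂Z/∂n| = 30 m / 515000 m = 5.83×10⁻⁵
On a pressure surface, geostrophic balance gives V_g = (g/f)|∂Z/∂n|:
V_g = 9.81 × 5.83×10⁻⁵ / 1.08×10⁻⁴ = 5.27 m/s
Converting: 5.27 m/s × 3.6 = 19 km/h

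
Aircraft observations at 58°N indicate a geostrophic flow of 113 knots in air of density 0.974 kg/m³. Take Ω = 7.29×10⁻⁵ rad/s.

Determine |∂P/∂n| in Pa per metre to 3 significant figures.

7.00×10⁻³ Pa/m

Coriolis parameter at 58°N:
f = 2Ω sin φ = 2 × 7.29×10⁻⁵ × sin 58° = 1.24×10⁻⁴ s⁻¹
Wind speed in SI: 113 knots = 58.1 m/s
Geostrophic balance rearranged: |∂P/∂n| = f ρ V_g
|∂P/∂n| = 1.24×10⁻⁴ × 0.974 × 58.1 = 7.00×10⁻³ Pa/m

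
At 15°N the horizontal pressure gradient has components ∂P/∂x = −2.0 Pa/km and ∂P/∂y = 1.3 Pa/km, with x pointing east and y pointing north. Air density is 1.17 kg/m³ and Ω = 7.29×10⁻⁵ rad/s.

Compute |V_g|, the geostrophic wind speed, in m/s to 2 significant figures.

Coriolis parameter at 15°N:
f = 2Ω sin φ = 2 × 7.29×10⁻⁵ × sin 15° = 3.77×10⁻⁵ s⁻¹
Component geostrophic relations (x east, y north):
u_g = −(1/(fρ)) ∂P/∂y,  v_g = (1/(fρ)) ∂P/∂x
u_g = −(1.3×10⁻³)/(3.77×10⁻⁵ × 1.17) = −29.4 m/s;  v_g = (−2.0×10⁻³)/(3.77×10⁻⁵ × 1.17) = −45.3 m/s
|V_g| = √(u_g² + v_g²) = 54.0 m/s

54 m/s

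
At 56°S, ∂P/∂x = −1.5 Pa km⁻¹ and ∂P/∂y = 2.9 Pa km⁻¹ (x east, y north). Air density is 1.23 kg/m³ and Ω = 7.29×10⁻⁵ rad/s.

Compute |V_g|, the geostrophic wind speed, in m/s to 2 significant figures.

Coriolis parameter at 56°S:
f = 2Ω sin φ = 2 × 7.29×10⁻⁵ × sin 56° = 1.21×10⁻⁴ s⁻¹
In the Southern Hemisphere f is negative: f = −1.21×10⁻⁴ s⁻¹.
Component geostrophic relations (x east, y north):
u_g = −(1/(fρ)) ∂P/∂y,  v_g = (1/(fρ)) ∂P/∂x
u_g = −(2.9×10⁻³)/(−1.21×10⁻⁴ × 1.23) = 19.5 m/s;  v_g = (−1.5×10⁻³)/(−1.21×10⁻⁴ × 1.23) = 10.1 m/s
|V_g| = √(u_g² + v_g²) = 22.0 m/s

22 m/s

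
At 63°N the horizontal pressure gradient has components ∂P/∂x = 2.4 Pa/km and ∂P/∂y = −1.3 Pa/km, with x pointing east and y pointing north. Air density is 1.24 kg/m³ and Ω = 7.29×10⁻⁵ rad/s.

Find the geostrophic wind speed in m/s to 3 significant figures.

16.9 m/s

Coriolis parameter at 63°N:
f = 2Ω sin φ = 2 × 7.29×10⁻⁵ × sin 63° = 1.30×10⁻⁴ s⁻¹
Component geostrophic relations (x east, y north):
u_g = −(1/(fρ)) ∂P/∂y,  v_g = (1/(fρ)) ∂P/∂x
u_g = −(−1.3×10⁻³)/(1.30×10⁻⁴ × 1.24) = 8.07 m/s;  v_g = (2.4×10⁻³)/(1.30×10⁻⁴ × 1.24) = 14.9 m/s
|V_g| = √(u_g² + v_g²) = 16.9 m/s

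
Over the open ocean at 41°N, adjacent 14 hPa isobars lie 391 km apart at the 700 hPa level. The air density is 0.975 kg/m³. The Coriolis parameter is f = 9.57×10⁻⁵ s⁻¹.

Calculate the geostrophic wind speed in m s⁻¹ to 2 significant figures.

38 m s⁻¹

Pressure gradient: |∂P/∂n| = 1400 Pa / 391000 m = 3.58×10⁻³ Pa/m
Geostrophic balance (pressure-gradient force = Coriolis force):
V_g = (1/(fρ)) |∂P/∂n| = 3.58×10⁻³ / (9.57×10⁻⁵ × 0.975) = 38.4 m/s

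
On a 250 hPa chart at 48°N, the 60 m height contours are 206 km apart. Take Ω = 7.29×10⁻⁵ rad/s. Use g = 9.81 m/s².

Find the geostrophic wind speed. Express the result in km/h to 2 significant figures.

95 km/h

Coriolis parameter at 48°N:
f = 2Ω sin φ = 2 × 7.29×10⁻⁵ × sin 48° = 1.08×10⁻⁴ s⁻¹
Height gradient: |∂Z/∂n| = 60 m / 206000 m = 2.91×10⁻⁴
On a pressure surface, geostrophic balance gives V_g = (g/f)|∂Z/∂n|:
V_g = 9.81 × 2.91×10⁻⁴ / 1.08×10⁻⁴ = 26.4 m/s
Converting: 26.4 m/s × 3.6 = 95 km/h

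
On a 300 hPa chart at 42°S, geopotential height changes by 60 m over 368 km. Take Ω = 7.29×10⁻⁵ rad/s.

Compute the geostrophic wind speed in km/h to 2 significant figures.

59 km/h

Coriolis parameter at 42°S:
f = 2Ω sin φ = 2 × 7.29×10⁻⁵ × sin 42° = 9.76×10⁻⁵ s⁻¹
Height gradient: |∂Z/∂n| = 60 m / 368000 m = 1.63×10⁻⁴
On a pressure surface, geostrophic balance gives V_g = (g/f)|∂Z/∂n|:
V_g = 9.81 × 1.63×10⁻⁴ / 9.76×10⁻⁵ = 16.4 m/s
Converting: 16.4 m/s × 3.6 = 59 km/h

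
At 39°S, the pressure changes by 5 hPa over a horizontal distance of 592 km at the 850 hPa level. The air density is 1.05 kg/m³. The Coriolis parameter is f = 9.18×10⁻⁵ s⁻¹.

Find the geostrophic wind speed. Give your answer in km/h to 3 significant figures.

Pressure gradient: |∂P/∂n| = 500 Pa / 592000 m = 8.45×10⁻⁴ Pa/m
Geostrophic balance (pressure-gradient force = Coriolis force):
V_g = (1/(fρ)) |∂P/∂n| = 8.45×10⁻⁴ / (9.18×10⁻⁵ × 1.05) = 8.76 m/s
Converting: 8.76 m/s × 3.6 = 31.5 km/h

31.5 km/h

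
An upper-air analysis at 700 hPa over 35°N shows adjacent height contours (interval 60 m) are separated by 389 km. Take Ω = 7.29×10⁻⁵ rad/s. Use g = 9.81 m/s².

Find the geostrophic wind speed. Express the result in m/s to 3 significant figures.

18.1 m/s

Coriolis parameter at 35°N:
f = 2Ω sin φ = 2 × 7.29×10⁻⁵ × sin 35° = 8.36×10⁻⁵ s⁻¹
Height gradient: |∂Z/∂n| = 60 m / 389000 m = 1.54×10⁻⁴
On a pressure surface, geostrophic balance gives V_g = (g/f)|∂Z/∂n|:
V_g = 9.81 × 1.54×10⁻⁴ / 8.36×10⁻⁵ = 18.1 m/s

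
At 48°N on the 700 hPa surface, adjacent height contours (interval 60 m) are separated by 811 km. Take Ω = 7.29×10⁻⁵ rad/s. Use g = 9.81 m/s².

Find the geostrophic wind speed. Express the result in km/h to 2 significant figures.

24 km/h

Coriolis parameter at 48°N:
f = 2Ω sin φ = 2 × 7.29×10⁻⁵ × sin 48° = 1.08×10⁻⁴ s⁻¹
Height gradient: |∂Z/∂n| = 60 m / 811000 m = 7.40×10⁻⁵
On a pressure surface, geostrophic balance gives V_g = (g/f)|∂Z/∂n|:
V_g = 9.81 × 7.40×10⁻⁵ / 1.08×10⁻⁴ = 6.70 m/s
Converting: 6.70 m/s × 3.6 = 24 km/h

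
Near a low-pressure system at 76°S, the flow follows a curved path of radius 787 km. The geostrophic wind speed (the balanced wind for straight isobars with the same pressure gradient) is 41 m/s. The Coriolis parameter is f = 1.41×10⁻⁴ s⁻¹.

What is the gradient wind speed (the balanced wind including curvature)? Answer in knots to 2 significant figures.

Around a low, centrifugal force acts outward with Coriolis, so pressure-gradient force balances both:
(1/ρ)|∂P/∂n| = fV + V²/R  →  V² + fR·V − fR·V_g = 0
With fR = 1.41×10⁻⁴ × 787×10³ m = 111 m/s:
V = [−fR + √((fR)² + 4 fR V_g)]/2 = [−111 + √(111² + 4×111×41)]/2 = 31.9 m/s
Subgeostrophic (V < V_g = 41 m/s), as expected around a low.
Converting: 31.9 m/s × 1.944 = 62 knots

62 knots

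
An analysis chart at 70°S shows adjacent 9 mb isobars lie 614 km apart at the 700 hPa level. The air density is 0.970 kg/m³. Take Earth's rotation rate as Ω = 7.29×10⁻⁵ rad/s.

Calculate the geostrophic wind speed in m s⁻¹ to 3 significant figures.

Coriolis parameter at 70°S:
f = 2Ω sin φ = 2 × 7.29×10⁻⁵ × sin 70° = 1.37×10⁻⁴ s⁻¹
Pressure gradient: |∂P/∂n| = 900 Pa / 614000 m = 1.47×10⁻³ Pa/m
Geostrophic balance (pressure-gradient force = Coriolis force):
V_g = (1/(fρ)) |∂P/∂n| = 1.47×10⁻³ / (1.37×10⁻⁴ × 0.970) = 11.0 m/s

11.0 m s⁻¹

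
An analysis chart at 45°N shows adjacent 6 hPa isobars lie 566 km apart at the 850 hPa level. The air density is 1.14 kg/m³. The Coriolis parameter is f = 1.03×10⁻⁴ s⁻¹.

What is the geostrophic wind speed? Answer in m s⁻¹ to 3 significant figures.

Pressure gradient: |∂P/∂n| = 600 Pa / 566000 m = 1.06×10⁻³ Pa/m
Geostrophic balance (pressure-gradient force = Coriolis force):
V_g = (1/(fρ)) |∂P/∂n| = 1.06×10⁻³ / (1.03×10⁻⁴ × 1.14) = 9.03 m/s

9.03 m s⁻¹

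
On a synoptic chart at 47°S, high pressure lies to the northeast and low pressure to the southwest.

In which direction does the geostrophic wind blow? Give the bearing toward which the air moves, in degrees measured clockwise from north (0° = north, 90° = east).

The pressure-gradient force points toward the southwest (bearing 225°).
Geostrophic balance: in the Southern Hemisphere the Coriolis force deflects motion to the left, so the geostrophic wind blows 90° to the left of the pressure-gradient force (low pressure on the right).
Rotating 225° by 90° counterclockwise gives 135° — the wind blows toward the southeast.

135°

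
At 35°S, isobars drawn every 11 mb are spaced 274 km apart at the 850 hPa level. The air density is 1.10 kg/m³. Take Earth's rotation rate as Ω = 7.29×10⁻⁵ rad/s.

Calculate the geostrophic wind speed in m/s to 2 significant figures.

44 m/s

Coriolis parameter at 35°S:
f = 2Ω sin φ = 2 × 7.29×10⁻⁵ × sin 35° = 8.36×10⁻⁵ s⁻¹
Pressure gradient: |∂P/∂n| = 1100 Pa / 274000 m = 4.01×10⁻³ Pa/m
Geostrophic balance (pressure-gradient force = Coriolis force):
V_g = (1/(fρ)) |∂P/∂n| = 4.01×10⁻³ / (8.36×10⁻⁵ × 1.10) = 43.6 m/s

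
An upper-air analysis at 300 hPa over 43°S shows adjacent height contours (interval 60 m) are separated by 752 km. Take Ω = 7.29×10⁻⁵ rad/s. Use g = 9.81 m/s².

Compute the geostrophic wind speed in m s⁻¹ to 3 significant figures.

7.87 m s⁻¹

Coriolis parameter at 43°S:
f = 2Ω sin φ = 2 × 7.29×10⁻⁵ × sin 43° = 9.94×10⁻⁵ s⁻¹
Height gradient: |∂Z/∂n| = 60 m / 752000 m = 7.98×10⁻⁵
On a pressure surface, geostrophic balance gives V_g = (g/f)|∂Z/∂n|:
V_g = 9.81 × 7.98×10⁻⁵ / 9.94×10⁻⁵ = 7.87 m/s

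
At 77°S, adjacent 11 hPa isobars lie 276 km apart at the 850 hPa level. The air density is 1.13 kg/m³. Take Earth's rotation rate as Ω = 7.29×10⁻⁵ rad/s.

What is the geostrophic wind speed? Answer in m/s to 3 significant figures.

Coriolis parameter at 77°S:
f = 2Ω sin φ = 2 × 7.29×10⁻⁵ × sin 77° = 1.42×10⁻⁴ s⁻¹
Pressure gradient: |∂P/∂n| = 1100 Pa / 276000 m = 3.99×10⁻³ Pa/m
Geostrophic balance (pressure-gradient force = Coriolis force):
V_g = (1/(fρ)) |∂P/∂n| = 3.99×10⁻³ / (1.42×10⁻⁴ × 1.13) = 24.8 m/s

24.8 m/s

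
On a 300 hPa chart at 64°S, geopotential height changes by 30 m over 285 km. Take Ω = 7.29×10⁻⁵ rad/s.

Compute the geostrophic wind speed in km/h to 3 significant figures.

Coriolis parameter at 64°S:
f = 2Ω sin φ = 2 × 7.29×10⁻⁵ × sin 64° = 1.31×10⁻⁴ s⁻¹
Height gradient: |∂Z/∂n| = 30 m / 285000 m = 1.05×10⁻⁴
On a pressure surface, geostrophic balance gives V_g = (g/f)|∂Z/∂n|:
V_g = 9.81 × 1.05×10⁻⁴ / 1.31×10⁻⁴ = 7.88 m/s
Converting: 7.88 m/s × 3.6 = 28.4 km/h

28.4 km/h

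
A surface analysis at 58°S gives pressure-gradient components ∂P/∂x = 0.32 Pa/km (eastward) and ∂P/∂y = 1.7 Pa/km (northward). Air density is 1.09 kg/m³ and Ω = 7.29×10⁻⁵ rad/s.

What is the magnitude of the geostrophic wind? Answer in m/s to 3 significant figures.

12.8 m/s

Coriolis parameter at 58°S:
f = 2Ω sin φ = 2 × 7.29×10⁻⁵ × sin 58° = 1.24×10⁻⁴ s⁻¹
In the Southern Hemisphere f is negative: f = −1.24×10⁻⁴ s⁻¹.
Component geostrophic relations (x east, y north):
u_g = −(1/(fρ)) ∂P/∂y,  v_g = (1/(fρ)) ∂P/∂x
u_g = −(1.7×10⁻³)/(−1.24×10⁻⁴ × 1.09) = 12.6 m/s;  v_g = (0.32×10⁻³)/(−1.24×10⁻⁴ × 1.09) = −2.37 m/s
|V_g| = √(u_g² + v_g²) = 12.8 m/s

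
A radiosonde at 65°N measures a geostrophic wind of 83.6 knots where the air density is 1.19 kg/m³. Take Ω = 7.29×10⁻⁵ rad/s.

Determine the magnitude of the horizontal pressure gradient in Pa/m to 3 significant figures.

Coriolis parameter at 65°N:
f = 2Ω sin φ = 2 × 7.29×10⁻⁵ × sin 65° = 1.32×10⁻⁴ s⁻¹
Wind speed in SI: 83.6 knots = 43.0 m/s
Geostrophic balance rearranged: |∂P/∂n| = f ρ V_g
|∂P/∂n| = 1.32×10⁻⁴ × 1.19 × 43.0 = 6.76×10⁻³ Pa/m

6.76×10⁻³ Pa/m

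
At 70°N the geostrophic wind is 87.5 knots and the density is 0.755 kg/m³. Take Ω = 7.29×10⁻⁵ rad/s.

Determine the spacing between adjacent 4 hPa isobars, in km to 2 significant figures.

Coriolis parameter at 70°N:
f = 2Ω sin φ = 2 × 7.29×10⁻⁵ × sin 70° = 1.37×10⁻⁴ s⁻¹
Wind speed in SI: 87.5 knots = 45.0 m/s
Geostrophic balance rearranged: |∂P/∂n| = f ρ V_g
|∂P/∂n| = 1.37×10⁻⁴ × 0.755 × 45.0 = 4.66×10⁻³ Pa/m
Isobar spacing: Δn = ΔP/|∂P/∂n| = 400 Pa / 4.66×10⁻³ Pa/m = 85906 m ≈ 86 km

86 km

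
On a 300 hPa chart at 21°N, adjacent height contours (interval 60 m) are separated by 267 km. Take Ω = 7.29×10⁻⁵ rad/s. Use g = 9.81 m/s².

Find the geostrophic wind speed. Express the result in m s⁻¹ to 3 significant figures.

42.2 m s⁻¹

Coriolis parameter at 21°N:
f = 2Ω sin φ = 2 × 7.29×10⁻⁵ × sin 21° = 5.23×10⁻⁵ s⁻¹
Height gradient: |∂Z/∂n| = 60 m / 267000 m = 2.25×10⁻⁴
On a pressure surface, geostrophic balance gives V_g = (g/f)|∂Z/∂n|:
V_g = 9.81 × 2.25×10⁻⁴ / 5.23×10⁻⁵ = 42.2 m/s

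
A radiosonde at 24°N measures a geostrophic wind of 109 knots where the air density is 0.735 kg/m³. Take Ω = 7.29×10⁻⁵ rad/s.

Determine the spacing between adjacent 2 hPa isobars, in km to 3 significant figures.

Coriolis parameter at 24°N:
f = 2Ω sin φ = 2 × 7.29×10⁻⁵ × sin 24° = 5.93×10⁻⁵ s⁻¹
Wind speed in SI: 109 knots = 56.1 m/s
Geostrophic balance rearranged: |∂P/∂n| = f ρ V_g
|∂P/∂n| = 5.93×10⁻⁵ × 0.735 × 56.1 = 2.44×10⁻³ Pa/m
Isobar spacing: Δn = ΔP/|∂P/∂n| = 200 Pa / 2.44×10⁻³ Pa/m = 81829 m ≈ 81.8 km

81.8 km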